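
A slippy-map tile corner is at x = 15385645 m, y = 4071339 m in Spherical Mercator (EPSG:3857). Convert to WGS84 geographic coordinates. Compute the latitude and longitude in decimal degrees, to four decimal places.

lat 34.3162°, lon 138.2116°

R = 6378137 m. λ = x/R = 138.21160060°.
φ = 2·arctan(exp(y/R)) − 90° = 2·arctan(1.89331) − 90° = 34.31619705°.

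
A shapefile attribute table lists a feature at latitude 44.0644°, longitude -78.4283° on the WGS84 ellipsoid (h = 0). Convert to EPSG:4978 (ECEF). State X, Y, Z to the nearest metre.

WGS84: a = 6378137 m, e² = 0.006694380; N(φ) = a/√(1−e²sin²φ) = 6388488.012 m.
X = (N+h)·cosφ·cosλ = 920827.563 m; Y = (N+h)·cosφ·sinλ = -4497198.218 m; Z = (N(1−e²)+h)·sinφ = 4413236.175 m.

X 920828 m, Y -4497198 m, Z 4413236 m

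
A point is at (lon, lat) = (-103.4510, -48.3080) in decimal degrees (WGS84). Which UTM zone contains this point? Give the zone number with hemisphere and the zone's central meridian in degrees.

UTM zone = ⌊(λ + 180)/6⌋ + 1; -103.4510° ∈ [-108°, -102°) → zone 13.
Hemisphere: S (φ < 0).
Central meridian λ₀ = 6×13 − 183 = -105°.

Zone 13S, central meridian -105°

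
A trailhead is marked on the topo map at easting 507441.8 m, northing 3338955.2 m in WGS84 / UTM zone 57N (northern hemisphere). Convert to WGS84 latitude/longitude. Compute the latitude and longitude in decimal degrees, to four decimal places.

lat 30.1820°, lon 159.0773°

Zone 57N: λ₀ = 159°, k₀ = 0.9996, false easting 500000 m.
Meridian distance M = (N − FN)/k₀ = 3340291.3 m.
Inverse transverse Mercator on WGS84 gives φ = 30.18199973°, λ = 159.07730036°.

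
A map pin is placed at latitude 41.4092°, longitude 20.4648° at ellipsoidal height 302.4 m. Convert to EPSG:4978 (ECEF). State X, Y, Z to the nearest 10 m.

X 4488510 m, Y 1675040 m, Z 4196810 m

WGS84: a = 6378137 m, e² = 0.006694380; N(φ) = a/√(1−e²sin²φ) = 6387497.526 m.
X = (N+h)·cosφ·cosλ = 4488514.982 m; Y = (N+h)·cosφ·sinλ = 1675044.685 m; Z = (N(1−e²)+h)·sinφ = 4196814.145 m.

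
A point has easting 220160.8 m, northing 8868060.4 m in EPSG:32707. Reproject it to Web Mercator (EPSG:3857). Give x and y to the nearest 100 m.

Unproject from UTM 7S (λ₀ = -141°) → φ = -10.22989977°, λ = -143.55440004°.
Web Mercator (R = 6378137 m): x = -15980402.714 m, y = -1144886.370 m.

x -15980400 m, y -1144900 m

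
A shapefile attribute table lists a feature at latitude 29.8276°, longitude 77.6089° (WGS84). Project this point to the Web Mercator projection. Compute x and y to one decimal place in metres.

Web Mercator is spherical with R = a = 6378137 m.
x = R·λ = 6378137 × 1.354530834 = 8639383.229 m.
y = R·ln tan(π/4 + φ/2) = 6378137 × 0.545834720 = 3481408.624 m.

x 8639383.2 m, y 3481408.6 m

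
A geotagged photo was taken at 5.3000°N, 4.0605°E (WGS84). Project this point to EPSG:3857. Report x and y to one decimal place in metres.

Web Mercator is spherical with R = a = 6378137 m.
x = R·λ = 6378137 × 0.070869094 = 452012.792 m.
y = R·ln tan(π/4 + φ/2) = 6378137 × 0.092634653 = 590836.505 m.

x 452012.8 m, y 590836.5 m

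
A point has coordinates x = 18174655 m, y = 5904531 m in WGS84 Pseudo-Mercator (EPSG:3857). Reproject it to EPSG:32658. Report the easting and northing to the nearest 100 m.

Web Mercator inverse (R = 6378137 m) → φ = 46.76949737°, λ = 163.26570370°.
UTM 58N forward: E = 367584.373 m, N = 5181010.087 m.

E 367600 m, N 5181000 m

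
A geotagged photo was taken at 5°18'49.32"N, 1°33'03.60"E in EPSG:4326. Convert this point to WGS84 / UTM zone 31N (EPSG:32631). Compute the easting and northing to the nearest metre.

E 339434 m, N 587528 m

Zone 31 central meridian λ₀ = 6×31 − 183 = 3°; Δλ = -1.4490°.
Transverse Mercator on WGS84 with k₀ = 0.9996 gives E = 339433.938 m, N = 587528.444 m.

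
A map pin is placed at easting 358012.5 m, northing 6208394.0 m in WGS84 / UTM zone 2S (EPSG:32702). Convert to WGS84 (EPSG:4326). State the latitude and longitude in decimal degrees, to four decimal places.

lat -34.2559°, lon -172.5421°

Zone 2S: λ₀ = -171°, k₀ = 0.9996, false easting 500000 m, false northing 10000000 m.
Meridian distance M = (N − FN)/k₀ = -3793123.2 m.
Inverse transverse Mercator on WGS84 gives φ = -34.25590030°, λ = -172.54210039°.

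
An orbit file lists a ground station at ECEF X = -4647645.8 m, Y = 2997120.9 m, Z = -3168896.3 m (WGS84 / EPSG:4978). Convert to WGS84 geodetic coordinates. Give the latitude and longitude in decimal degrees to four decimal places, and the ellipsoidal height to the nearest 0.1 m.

lat -29.9796°, lon 147.1833°, h 962.9 m

λ = atan2(Y, X) = 147.18330048°; p = √(X²+Y²) = 5530221.1 m.
Bowring's method on WGS84 (a = 6378137 m, b = 6356752.314 m) gives φ = -29.97960012°, h = 962.939 m.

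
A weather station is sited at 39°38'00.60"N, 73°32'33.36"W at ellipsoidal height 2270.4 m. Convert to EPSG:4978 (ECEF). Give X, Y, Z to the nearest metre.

WGS84: a = 6378137 m, e² = 0.006694380; N(φ) = a/√(1−e²sin²φ) = 6386841.280 m.
X = (N+h)·cosφ·cosλ = 1393993.055 m; Y = (N+h)·cosφ·sinλ = -4718922.861 m; Z = (N(1−e²)+h)·sinφ = 4048177.786 m.

X 1393993 m, Y -4718923 m, Z 4048178 m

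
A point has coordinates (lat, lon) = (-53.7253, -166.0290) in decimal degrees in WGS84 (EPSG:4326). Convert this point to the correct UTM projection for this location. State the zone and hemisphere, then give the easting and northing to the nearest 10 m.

Zone 3S: E 432110 m, N 4046550 m

Longitude -166.0290° lies in the 6° band [-168°, -162°), giving zone 3; latitude is south of the equator, so 3S.
Zone 3 central meridian λ₀ = 6×3 − 183 = -165°; Δλ = -1.0290°.
Transverse Mercator on WGS84 with k₀ = 0.9996 gives E = 432107.328 m, N = 4046549.367 m.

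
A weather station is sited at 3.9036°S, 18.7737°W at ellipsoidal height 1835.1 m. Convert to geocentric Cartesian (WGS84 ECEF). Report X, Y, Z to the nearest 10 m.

X 6026620 m, Y -2048540 m, Z -431440 m

WGS84: a = 6378137 m, e² = 0.006694380; N(φ) = a/√(1−e²sin²φ) = 6378235.946 m.
X = (N+h)·cosφ·cosλ = 6026618.435 m; Y = (N+h)·cosφ·sinλ = -2048541.805 m; Z = (N(1−e²)+h)·sinφ = -431435.513 m.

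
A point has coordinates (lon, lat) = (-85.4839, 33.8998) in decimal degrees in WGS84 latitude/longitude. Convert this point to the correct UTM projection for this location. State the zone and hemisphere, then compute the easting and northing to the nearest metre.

Longitude -85.4839° lies in the 6° band [-90°, -84°), giving zone 16; latitude is north of the equator, so 16N.
Zone 16 central meridian λ₀ = 6×16 − 183 = -87°; Δλ = +1.5161°.
Transverse Mercator on WGS84 with k₀ = 0.9996 gives E = 640178.958 m, N = 3752080.643 m.

Zone 16N: E 640179 m, N 3752081 m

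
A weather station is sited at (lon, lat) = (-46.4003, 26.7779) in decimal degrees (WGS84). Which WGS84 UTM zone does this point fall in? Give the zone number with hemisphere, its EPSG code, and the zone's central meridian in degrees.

UTM zone = ⌊(λ + 180)/6⌋ + 1; -46.4003° ∈ [-48°, -42°) → zone 23.
Hemisphere: N (φ ≥ 0).
Central meridian λ₀ = 6×23 − 183 = -45°.
EPSG code: 32623.

Zone 23N (EPSG:32623), central meridian -45°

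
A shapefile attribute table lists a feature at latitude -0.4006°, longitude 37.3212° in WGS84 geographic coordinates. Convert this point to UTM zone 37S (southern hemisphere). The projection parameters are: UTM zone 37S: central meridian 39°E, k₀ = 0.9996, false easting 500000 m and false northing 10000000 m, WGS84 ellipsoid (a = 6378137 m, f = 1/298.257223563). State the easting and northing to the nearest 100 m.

E 313200 m, N 9955700 m

Zone 37 central meridian λ₀ = 6×37 − 183 = 39°; Δλ = -1.6788°.
Transverse Mercator on WGS84 with k₀ = 0.9996 gives E = 313169.215 m, N = 9955702.515 m.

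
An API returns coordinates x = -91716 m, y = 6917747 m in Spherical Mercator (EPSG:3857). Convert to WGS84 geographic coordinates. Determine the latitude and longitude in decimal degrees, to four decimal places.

lat 52.6458°, lon -0.8239°

R = 6378137 m. λ = x/R = -0.82389885°.
φ = 2·arctan(exp(y/R)) − 90° = 2·arctan(2.95827) − 90° = 52.64579795°.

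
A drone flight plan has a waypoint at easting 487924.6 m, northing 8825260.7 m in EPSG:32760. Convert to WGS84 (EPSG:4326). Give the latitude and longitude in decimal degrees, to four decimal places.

Zone 60S: λ₀ = 177°, k₀ = 0.9996, false easting 500000 m, false northing 10000000 m.
Meridian distance M = (N − FN)/k₀ = -1175209.4 m.
Inverse transverse Mercator on WGS84 gives φ = -10.62700005°, λ = 176.88960033°.

lat -10.6270°, lon 176.8896°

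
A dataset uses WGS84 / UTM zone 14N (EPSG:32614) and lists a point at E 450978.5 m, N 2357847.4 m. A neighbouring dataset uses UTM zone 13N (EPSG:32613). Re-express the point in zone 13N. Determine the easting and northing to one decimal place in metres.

E 1073864.2 m, N 2367860.3 m

UTM 14N → geographic: φ = 21.32190001°, λ = -99.47270039°.
UTM 13N (λ₀ = -105°) forward: E = 1073864.243 m, N = 2367860.293 m.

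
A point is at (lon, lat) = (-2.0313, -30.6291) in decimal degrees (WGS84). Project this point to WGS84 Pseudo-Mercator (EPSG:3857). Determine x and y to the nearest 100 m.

Web Mercator is spherical with R = a = 6378137 m.
x = R·λ = 6378137 × -0.035452873 = -226123.282 m.
y = R·ln tan(π/4 + φ/2) = 6378137 × -0.562025215 = -3584673.820 m.

x -226100 m, y -3584700 m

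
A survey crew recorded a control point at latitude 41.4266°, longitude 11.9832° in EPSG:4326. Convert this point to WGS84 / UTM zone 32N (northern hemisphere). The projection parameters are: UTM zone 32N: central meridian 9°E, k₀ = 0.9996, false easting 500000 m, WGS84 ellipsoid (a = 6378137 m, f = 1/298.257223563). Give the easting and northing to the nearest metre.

Zone 32 central meridian λ₀ = 6×32 − 183 = 9°; Δλ = +2.9832°.
Transverse Mercator on WGS84 with k₀ = 0.9996 gives E = 749281.278 m, N = 4590411.468 m.

E 749281 m, N 4590411 m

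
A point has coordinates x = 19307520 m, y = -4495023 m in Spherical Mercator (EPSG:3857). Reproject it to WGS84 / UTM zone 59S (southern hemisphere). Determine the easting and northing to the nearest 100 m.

E 716200 m, N 5857900 m

Web Mercator inverse (R = 6378137 m) → φ = -37.40009806°, λ = 173.44240314°.
UTM 59S forward: E = 716188.810 m, N = 5857942.282 m.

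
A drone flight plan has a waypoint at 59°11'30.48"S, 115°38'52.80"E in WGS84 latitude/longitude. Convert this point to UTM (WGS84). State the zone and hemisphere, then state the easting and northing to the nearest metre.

Zone 50S: E 422760 m, N 3437808 m

Longitude 115.6480° lies in the 6° band [114°, 120°), giving zone 50; latitude is south of the equator, so 50S.
Zone 50 central meridian λ₀ = 6×50 − 183 = 117°; Δλ = -1.3520°.
Transverse Mercator on WGS84 with k₀ = 0.9996 gives E = 422760.300 m, N = 3437807.861 m.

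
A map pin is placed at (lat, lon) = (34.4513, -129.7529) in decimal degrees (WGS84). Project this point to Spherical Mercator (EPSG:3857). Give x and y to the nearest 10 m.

Web Mercator is spherical with R = a = 6378137 m.
x = R·λ = 6378137 × -2.264615319 = -14444026.757 m.
y = R·ln tan(π/4 + φ/2) = 6378137 × 0.641184529 = 4089562.770 m.

x -14444030 m, y 4089560 m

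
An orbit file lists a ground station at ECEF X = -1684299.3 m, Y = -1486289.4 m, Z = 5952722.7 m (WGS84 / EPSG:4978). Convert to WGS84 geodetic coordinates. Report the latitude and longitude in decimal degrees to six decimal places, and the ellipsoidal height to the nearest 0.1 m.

lat 69.452300°, lon -138.573600°, h 3048.4 m

λ = atan2(Y, X) = -138.57360017°; p = √(X²+Y²) = 2246312.6 m.
Bowring's method on WGS84 (a = 6378137 m, b = 6356752.314 m) gives φ = 69.45230019°, h = 3048.361 m.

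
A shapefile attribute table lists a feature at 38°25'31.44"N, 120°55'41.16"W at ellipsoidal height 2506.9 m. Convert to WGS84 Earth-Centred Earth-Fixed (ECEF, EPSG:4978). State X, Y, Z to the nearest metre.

WGS84: a = 6378137 m, e² = 0.006694380; N(φ) = a/√(1−e²sin²φ) = 6386399.147 m.
X = (N+h)·cosφ·cosλ = -2572474.521 m; Y = (N+h)·cosφ·sinλ = -4293511.707 m; Z = (N(1−e²)+h)·sinφ = 3944103.295 m.

X -2572475 m, Y -4293512 m, Z 3944103 m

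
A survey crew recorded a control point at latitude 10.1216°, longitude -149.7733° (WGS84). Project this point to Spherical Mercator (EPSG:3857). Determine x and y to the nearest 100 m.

x -16672700 m, y 1132600 m

Web Mercator is spherical with R = a = 6378137 m.
x = R·λ = 6378137 × -2.614037217 = -16672687.490 m.
y = R·ln tan(π/4 + φ/2) = 6378137 × 0.177581295 = 1132637.829 m.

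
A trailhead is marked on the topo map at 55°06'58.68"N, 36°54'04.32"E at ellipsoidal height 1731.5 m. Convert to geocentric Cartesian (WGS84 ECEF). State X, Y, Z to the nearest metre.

X 2924377 m, Y 2195780 m, Z 5210219 m

WGS84: a = 6378137 m, e² = 0.006694380; N(φ) = a/√(1−e²sin²φ) = 6392551.694 m.
X = (N+h)·cosφ·cosλ = 2924377.342 m; Y = (N+h)·cosφ·sinλ = 2195780.394 m; Z = (N(1−e²)+h)·sinφ = 5210219.253 m.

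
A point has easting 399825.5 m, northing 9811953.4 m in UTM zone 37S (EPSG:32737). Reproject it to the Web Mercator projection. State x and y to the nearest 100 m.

Unproject from UTM 37S (λ₀ = 39°) → φ = -1.70110010°, λ = 38.09940007°.
Web Mercator (R = 6378137 m): x = 4241205.815 m, y = -189393.424 m.

x 4241200 m, y -189400 m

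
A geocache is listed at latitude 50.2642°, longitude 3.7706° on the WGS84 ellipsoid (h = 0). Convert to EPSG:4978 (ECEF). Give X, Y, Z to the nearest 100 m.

WGS84: a = 6378137 m, e² = 0.006694380; N(φ) = a/√(1−e²sin²φ) = 6390799.487 m.
X = (N+h)·cosφ·cosλ = 4076465.283 m; Y = (N+h)·cosφ·sinλ = 268657.625 m; Z = (N(1−e²)+h)·sinφ = 4881626.918 m.

X 4076500 m, Y 268700 m, Z 4881600 m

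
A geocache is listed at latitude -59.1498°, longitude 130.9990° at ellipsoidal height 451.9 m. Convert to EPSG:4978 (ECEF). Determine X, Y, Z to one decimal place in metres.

X -2151180.2 m, Y 2474737.0 m, Z -5452900.0 m

WGS84: a = 6378137 m, e² = 0.006694380; N(φ) = a/√(1−e²sin²φ) = 6393930.436 m.
X = (N+h)·cosφ·cosλ = -2151180.198 m; Y = (N+h)·cosφ·sinλ = 2474736.970 m; Z = (N(1−e²)+h)·sinφ = -5452899.992 m.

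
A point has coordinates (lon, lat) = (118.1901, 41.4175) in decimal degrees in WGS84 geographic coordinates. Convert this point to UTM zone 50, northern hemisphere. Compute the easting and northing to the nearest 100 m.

E 599500 m, N 4585800 m

Zone 50 central meridian λ₀ = 6×50 − 183 = 117°; Δλ = +1.1901°.
Transverse Mercator on WGS84 with k₀ = 0.9996 gives E = 599455.906 m, N = 4585788.571 m.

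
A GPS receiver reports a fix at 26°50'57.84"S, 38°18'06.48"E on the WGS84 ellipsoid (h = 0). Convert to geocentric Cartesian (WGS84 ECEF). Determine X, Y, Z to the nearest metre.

X 4468753 m, Y 3529436 m, Z -2863338 m

WGS84: a = 6378137 m, e² = 0.006694380; N(φ) = a/√(1−e²sin²φ) = 6382496.307 m.
X = (N+h)·cosφ·cosλ = 4468752.976 m; Y = (N+h)·cosφ·sinλ = 3529436.401 m; Z = (N(1−e²)+h)·sinφ = -2863337.561 m.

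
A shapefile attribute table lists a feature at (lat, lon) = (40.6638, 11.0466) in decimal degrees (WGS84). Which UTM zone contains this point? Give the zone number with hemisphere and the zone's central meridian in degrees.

Zone 32N, central meridian 9°

UTM zone = ⌊(λ + 180)/6⌋ + 1; 11.0466° ∈ [6°, 12°) → zone 32.
Hemisphere: N (φ ≥ 0).
Central meridian λ₀ = 6×32 − 183 = 9°.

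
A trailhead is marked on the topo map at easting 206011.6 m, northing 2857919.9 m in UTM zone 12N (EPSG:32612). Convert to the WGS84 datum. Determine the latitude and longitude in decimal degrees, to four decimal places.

lat 25.8100°, lon -113.9321°

Zone 12N: λ₀ = -111°, k₀ = 0.9996, false easting 500000 m.
Meridian distance M = (N − FN)/k₀ = 2859063.5 m.
Inverse transverse Mercator on WGS84 gives φ = 25.81000021°, λ = -113.93210026°.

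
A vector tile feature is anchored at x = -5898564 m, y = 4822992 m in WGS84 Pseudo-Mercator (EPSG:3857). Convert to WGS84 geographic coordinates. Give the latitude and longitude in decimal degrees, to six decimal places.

lat 39.703799°, lon -52.987702°

R = 6378137 m. λ = x/R = -52.98770196°.
φ = 2·arctan(exp(y/R)) − 90° = 2·arctan(2.13011) − 90° = 39.70379862°.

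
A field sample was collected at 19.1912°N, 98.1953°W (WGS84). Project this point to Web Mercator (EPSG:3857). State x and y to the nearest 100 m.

Web Mercator is spherical with R = a = 6378137 m.
x = R·λ = 6378137 × -1.713831295 = -10931050.794 m.
y = R·ln tan(π/4 + φ/2) = 6378137 × 0.341394298 = 2177459.601 m.

x -10931100 m, y 2177500 m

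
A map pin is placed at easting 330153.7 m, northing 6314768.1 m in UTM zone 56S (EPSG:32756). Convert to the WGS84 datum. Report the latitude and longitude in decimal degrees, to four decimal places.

lat -33.2928°, lon 151.1759°

Zone 56S: λ₀ = 153°, k₀ = 0.9996, false easting 500000 m, false northing 10000000 m.
Meridian distance M = (N − FN)/k₀ = -3686706.6 m.
Inverse transverse Mercator on WGS84 gives φ = -33.29279969°, λ = 151.17589952°.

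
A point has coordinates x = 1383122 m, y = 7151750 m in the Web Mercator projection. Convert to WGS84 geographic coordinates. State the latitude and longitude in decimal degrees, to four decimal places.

lat 53.9027°, lon 12.4248°

R = 6378137 m. λ = x/R = 12.42479632°.
φ = 2·arctan(exp(y/R)) − 90° = 2·arctan(3.06881) − 90° = 53.90269824°.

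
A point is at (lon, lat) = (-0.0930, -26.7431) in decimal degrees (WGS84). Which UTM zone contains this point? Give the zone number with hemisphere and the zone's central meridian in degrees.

UTM zone = ⌊(λ + 180)/6⌋ + 1; -0.0930° ∈ [-6°, 0°) → zone 30.
Hemisphere: S (φ < 0).
Central meridian λ₀ = 6×30 − 183 = -3°.

Zone 30S, central meridian -3°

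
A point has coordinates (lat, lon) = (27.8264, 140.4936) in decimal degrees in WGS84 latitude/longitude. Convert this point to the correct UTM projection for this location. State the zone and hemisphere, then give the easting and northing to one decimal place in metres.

Zone 54N: E 450129.5 m, N 3078074.9 m

Longitude 140.4936° lies in the 6° band [138°, 144°), giving zone 54; latitude is north of the equator, so 54N.
Zone 54 central meridian λ₀ = 6×54 − 183 = 141°; Δλ = -0.5064°.
Transverse Mercator on WGS84 with k₀ = 0.9996 gives E = 450129.539 m, N = 3078074.929 m.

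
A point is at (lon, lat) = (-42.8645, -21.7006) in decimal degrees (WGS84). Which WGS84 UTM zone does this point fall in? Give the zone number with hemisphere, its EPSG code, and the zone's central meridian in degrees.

Zone 23S (EPSG:32723), central meridian -45°

UTM zone = ⌊(λ + 180)/6⌋ + 1; -42.8645° ∈ [-48°, -42°) → zone 23.
Hemisphere: S (φ < 0).
Central meridian λ₀ = 6×23 − 183 = -45°.
EPSG code: 32723.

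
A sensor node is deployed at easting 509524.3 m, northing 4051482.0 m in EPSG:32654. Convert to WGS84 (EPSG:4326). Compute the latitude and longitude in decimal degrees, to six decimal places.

Zone 54N: λ₀ = 141°, k₀ = 0.9996, false easting 500000 m.
Meridian distance M = (N − FN)/k₀ = 4053103.2 m.
Inverse transverse Mercator on WGS84 gives φ = 36.60880006°, λ = 141.10650026°.

lat 36.608800°, lon 141.106500°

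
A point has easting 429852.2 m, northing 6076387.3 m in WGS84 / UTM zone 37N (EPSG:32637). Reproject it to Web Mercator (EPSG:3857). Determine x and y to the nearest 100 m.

Unproject from UTM 37N (λ₀ = 39°) → φ = 54.82969963°, λ = 37.90799942°.
Web Mercator (R = 6378137 m): x = 4219899.193 m, y = 7328884.188 m.

x 4219900 m, y 7328900 m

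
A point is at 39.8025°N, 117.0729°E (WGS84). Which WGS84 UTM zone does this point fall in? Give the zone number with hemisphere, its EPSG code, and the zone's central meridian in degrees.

UTM zone = ⌊(λ + 180)/6⌋ + 1; 117.0729° ∈ [114°, 120°) → zone 50.
Hemisphere: N (φ ≥ 0).
Central meridian λ₀ = 6×50 − 183 = 117°.
EPSG code: 32650.

Zone 50N (EPSG:32650), central meridian 117°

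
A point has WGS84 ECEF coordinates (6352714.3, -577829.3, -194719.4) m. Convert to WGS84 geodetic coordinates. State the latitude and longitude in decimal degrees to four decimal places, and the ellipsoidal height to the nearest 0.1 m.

lat -1.7602°, lon -5.1972°, h 3793.5 m

λ = atan2(Y, X) = -5.19720027°; p = √(X²+Y²) = 6378939.2 m.
Bowring's method on WGS84 (a = 6378137 m, b = 6356752.314 m) gives φ = -1.76020033°, h = 3793.484 m.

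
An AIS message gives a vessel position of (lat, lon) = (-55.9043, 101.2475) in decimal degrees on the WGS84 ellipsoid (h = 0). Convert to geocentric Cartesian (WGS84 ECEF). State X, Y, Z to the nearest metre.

WGS84: a = 6378137 m, e² = 0.006694380; N(φ) = a/√(1−e²sin²φ) = 6392827.641 m.
X = (N+h)·cosφ·cosλ = -698986.199 m; Y = (N+h)·cosφ·sinλ = 3514842.433 m; Z = (N(1−e²)+h)·sinφ = -5258476.477 m.

X -698986 m, Y 3514842 m, Z -5258476 m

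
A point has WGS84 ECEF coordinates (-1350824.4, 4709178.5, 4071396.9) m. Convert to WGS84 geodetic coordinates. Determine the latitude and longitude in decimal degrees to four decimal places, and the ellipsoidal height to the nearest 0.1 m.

λ = atan2(Y, X) = 106.00549959°; p = √(X²+Y²) = 4899090.6 m.
Bowring's method on WGS84 (a = 6378137 m, b = 6356752.314 m) gives φ = 39.91760007°, h = 661.124 m.

lat 39.9176°, lon 106.0055°, h 661.1 m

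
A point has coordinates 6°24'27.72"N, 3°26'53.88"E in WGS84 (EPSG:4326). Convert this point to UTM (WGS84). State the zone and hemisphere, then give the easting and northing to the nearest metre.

Longitude 3.4483° lies in the 6° band [0°, 6°), giving zone 31; latitude is north of the equator, so 31N.
Zone 31 central meridian λ₀ = 6×31 − 183 = 3°; Δλ = +0.4483°.
Transverse Mercator on WGS84 with k₀ = 0.9996 gives E = 549575.497 m, N = 708294.599 m.

Zone 31N: E 549575 m, N 708295 m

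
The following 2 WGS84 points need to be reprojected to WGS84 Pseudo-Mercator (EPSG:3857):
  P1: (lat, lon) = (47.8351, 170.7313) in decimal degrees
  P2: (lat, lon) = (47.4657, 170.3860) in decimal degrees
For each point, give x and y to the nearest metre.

P1: x 19005721 m, y 6079465 m; P2: x 18967283 m, y 6018422 m

Web Mercator: x = R·λ, y = R·ln tan(π/4+φ/2), R = 6378137 m.
P1 (47.8351°, 170.7313°) → (19005721.378, 6079465.064) m.
P2 (47.4657°, 170.3860°) → (18967282.758, 6018422.227) m.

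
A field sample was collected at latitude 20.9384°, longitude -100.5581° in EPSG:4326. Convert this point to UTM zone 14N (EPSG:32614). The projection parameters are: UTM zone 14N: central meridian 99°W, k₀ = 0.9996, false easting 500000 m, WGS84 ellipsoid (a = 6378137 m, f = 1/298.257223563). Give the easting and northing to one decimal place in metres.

Zone 14 central meridian λ₀ = 6×14 − 183 = -99°; Δλ = -1.5581°.
Transverse Mercator on WGS84 with k₀ = 0.9996 gives E = 337987.200 m, N = 2316117.589 m.

E 337987.2 m, N 2316117.6 m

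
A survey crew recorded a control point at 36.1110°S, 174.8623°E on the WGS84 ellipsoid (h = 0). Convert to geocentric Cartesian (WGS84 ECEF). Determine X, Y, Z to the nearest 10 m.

X -5138020 m, Y 461960 m, Z -3738150 m

WGS84: a = 6378137 m, e² = 0.006694380; N(φ) = a/√(1−e²sin²φ) = 6385565.158 m.
X = (N+h)·cosφ·cosλ = -5138023.628 m; Y = (N+h)·cosφ·sinλ = 461964.285 m; Z = (N(1−e²)+h)·sinφ = -3738148.966 m.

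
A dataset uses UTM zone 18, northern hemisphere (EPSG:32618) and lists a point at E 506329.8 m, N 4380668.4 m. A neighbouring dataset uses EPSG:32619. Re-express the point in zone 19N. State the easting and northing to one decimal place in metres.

UTM 18N → geographic: φ = 39.57570009°, λ = -74.92629970°.
UTM 19N (λ₀ = -69°) forward: E = -9156.006 m, N = 4397474.818 m.

E -9156.0 m, N 4397474.8 m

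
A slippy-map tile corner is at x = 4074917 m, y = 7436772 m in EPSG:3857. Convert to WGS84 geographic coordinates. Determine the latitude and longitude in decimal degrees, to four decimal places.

R = 6378137 m. λ = x/R = 36.60560223°.
φ = 2·arctan(exp(y/R)) − 90° = 2·arctan(3.20906) − 90° = 55.38410100°.

lat 55.3841°, lon 36.6056°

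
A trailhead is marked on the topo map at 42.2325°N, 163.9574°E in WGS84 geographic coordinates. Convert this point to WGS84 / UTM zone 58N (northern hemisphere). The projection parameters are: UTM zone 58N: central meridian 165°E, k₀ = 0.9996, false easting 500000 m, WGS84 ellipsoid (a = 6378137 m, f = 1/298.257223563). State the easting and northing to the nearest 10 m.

E 413970 m, N 4676120 m

Zone 58 central meridian λ₀ = 6×58 − 183 = 165°; Δλ = -1.0426°.
Transverse Mercator on WGS84 with k₀ = 0.9996 gives E = 413968.909 m, N = 4676117.104 m.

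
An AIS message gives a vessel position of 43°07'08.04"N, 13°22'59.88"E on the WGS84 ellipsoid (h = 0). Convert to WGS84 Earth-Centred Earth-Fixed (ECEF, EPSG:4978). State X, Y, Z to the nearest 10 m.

WGS84: a = 6378137 m, e² = 0.006694380; N(φ) = a/√(1−e²sin²φ) = 6388134.467 m.
X = (N+h)·cosφ·cosλ = 4536305.207 m; Y = (N+h)·cosφ·sinλ = 1079303.197 m; Z = (N(1−e²)+h)·sinφ = 4337152.903 m.

X 4536310 m, Y 1079300 m, Z 4337150 m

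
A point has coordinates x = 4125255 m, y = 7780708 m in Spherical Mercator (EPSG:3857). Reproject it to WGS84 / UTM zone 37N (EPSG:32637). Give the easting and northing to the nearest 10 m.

Web Mercator inverse (R = 6378137 m) → φ = 57.10059855°, λ = 37.05779617°.
UTM 37N forward: E = 382343.008 m, N = 6330258.775 m.

E 382340 m, N 6330260 m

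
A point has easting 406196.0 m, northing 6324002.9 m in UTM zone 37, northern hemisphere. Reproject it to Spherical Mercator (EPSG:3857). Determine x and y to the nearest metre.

x 4169327 m, y 7770325 m

Unproject from UTM 37N (λ₀ = 39°) → φ = 57.04990033°, λ = 37.45370060°.
Web Mercator (R = 6378137 m): x = 4169326.879 m, y = 7770324.714 m.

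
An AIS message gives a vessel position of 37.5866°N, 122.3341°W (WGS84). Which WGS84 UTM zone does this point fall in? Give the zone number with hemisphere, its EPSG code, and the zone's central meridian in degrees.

Zone 10N (EPSG:32610), central meridian -123°

UTM zone = ⌊(λ + 180)/6⌋ + 1; -122.3341° ∈ [-126°, -120°) → zone 10.
Hemisphere: N (φ ≥ 0).
Central meridian λ₀ = 6×10 − 183 = -123°.
EPSG code: 32610.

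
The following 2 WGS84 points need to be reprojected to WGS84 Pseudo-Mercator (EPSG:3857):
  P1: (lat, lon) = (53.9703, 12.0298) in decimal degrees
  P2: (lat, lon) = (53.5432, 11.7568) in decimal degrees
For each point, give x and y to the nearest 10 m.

P1: x 1339150 m, y 7164530 m; P2: x 1308760 m, y 7084110 m

Web Mercator: x = R·λ, y = R·ln tan(π/4+φ/2), R = 6378137 m.
P1 (53.9703°, 12.0298°) → (1339151.210, 7164533.475) m.
P2 (53.5432°, 11.7568°) → (1308760.989, 7084114.163) m.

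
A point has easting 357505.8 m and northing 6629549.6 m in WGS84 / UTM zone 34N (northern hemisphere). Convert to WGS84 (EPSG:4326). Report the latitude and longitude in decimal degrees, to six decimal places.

Zone 34N: λ₀ = 21°, k₀ = 0.9996, false easting 500000 m.
Meridian distance M = (N − FN)/k₀ = 6632202.5 m.
Inverse transverse Mercator on WGS84 gives φ = 59.77920028°, λ = 18.46180085°.

lat 59.779200°, lon 18.461801°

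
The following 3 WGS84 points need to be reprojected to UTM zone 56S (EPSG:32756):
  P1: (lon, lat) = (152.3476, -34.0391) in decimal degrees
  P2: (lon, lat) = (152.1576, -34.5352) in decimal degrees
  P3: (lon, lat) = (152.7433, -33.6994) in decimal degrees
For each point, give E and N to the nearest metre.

UTM zone 56S: λ₀ = 153°, k₀ = 0.9996.
P1 (-34.0391°, 152.3476°) → (439779.403, 6233316.759) m.
P2 (-34.5352°, 152.1576°) → (422696.462, 6178177.334) m.
P3 (-33.6994°, 152.7433°) → (476211.105, 6271143.572) m.

P1: E 439779 m, N 6233317 m; P2: E 422696 m, N 6178177 m; P3: E 476211 m, N 6271144 m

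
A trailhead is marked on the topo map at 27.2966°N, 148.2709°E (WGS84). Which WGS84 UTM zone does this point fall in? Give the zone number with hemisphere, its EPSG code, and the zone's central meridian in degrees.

Zone 55N (EPSG:32655), central meridian 147°

UTM zone = ⌊(λ + 180)/6⌋ + 1; 148.2709° ∈ [144°, 150°) → zone 55.
Hemisphere: N (φ ≥ 0).
Central meridian λ₀ = 6×55 − 183 = 147°.
EPSG code: 32655.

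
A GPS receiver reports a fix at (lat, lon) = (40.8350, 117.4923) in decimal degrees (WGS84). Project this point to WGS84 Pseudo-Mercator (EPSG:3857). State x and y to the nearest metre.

Web Mercator is spherical with R = a = 6378137 m.
x = R·λ = 6378137 × 2.050627481 = 13079183.008 m.
y = R·ln tan(π/4 + φ/2) = 6378137 × 0.782051966 = 4988034.580 m.

x 13079183 m, y 4988035 m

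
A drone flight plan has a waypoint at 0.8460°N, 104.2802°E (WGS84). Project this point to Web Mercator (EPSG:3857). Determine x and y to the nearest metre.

Web Mercator is spherical with R = a = 6378137 m.
x = R·λ = 6378137 × 1.820032835 = 11608418.764 m.
y = R·ln tan(π/4 + φ/2) = 6378137 × 0.014766022 = 94179.711 m.

x 11608419 m, y 94180 m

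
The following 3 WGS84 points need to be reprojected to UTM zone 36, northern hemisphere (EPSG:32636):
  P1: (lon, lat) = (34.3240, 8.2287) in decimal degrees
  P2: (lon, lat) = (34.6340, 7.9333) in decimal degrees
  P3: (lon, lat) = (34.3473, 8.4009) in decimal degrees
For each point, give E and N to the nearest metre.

UTM zone 36N: λ₀ = 33°, k₀ = 0.9996.
P1 (8.2287°, 34.3240°) → (645833.789, 909822.325) m.
P2 (7.9333°, 34.6340°) → (680118.263, 877278.634) m.
P3 (8.4009°, 34.3473°) → (648335.886, 928873.241) m.

P1: E 645834 m, N 909822 m; P2: E 680118 m, N 877279 m; P3: E 648336 m, N 928873 m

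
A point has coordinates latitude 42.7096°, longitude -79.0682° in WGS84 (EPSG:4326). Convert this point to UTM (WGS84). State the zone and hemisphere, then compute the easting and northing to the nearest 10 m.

Zone 17N: E 658200 m, N 4730380 m

Longitude -79.0682° lies in the 6° band [-84°, -78°), giving zone 17; latitude is north of the equator, so 17N.
Zone 17 central meridian λ₀ = 6×17 − 183 = -81°; Δλ = +1.9318°.
Transverse Mercator on WGS84 with k₀ = 0.9996 gives E = 658199.778 m, N = 4730376.498 m.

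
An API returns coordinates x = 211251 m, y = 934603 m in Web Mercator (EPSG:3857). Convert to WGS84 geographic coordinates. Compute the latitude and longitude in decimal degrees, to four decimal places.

lat 8.3658°, lon 1.8977°

R = 6378137 m. λ = x/R = 1.89770002°.
φ = 2·arctan(exp(y/R)) − 90° = 2·arctan(1.15781) − 90° = 8.36579693°.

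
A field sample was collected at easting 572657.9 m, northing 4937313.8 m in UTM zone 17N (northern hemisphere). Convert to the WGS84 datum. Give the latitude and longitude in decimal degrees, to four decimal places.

lat 44.5855°, lon -80.0847°

Zone 17N: λ₀ = -81°, k₀ = 0.9996, false easting 500000 m.
Meridian distance M = (N − FN)/k₀ = 4939289.5 m.
Inverse transverse Mercator on WGS84 gives φ = 44.58550006°, λ = -80.08470024°.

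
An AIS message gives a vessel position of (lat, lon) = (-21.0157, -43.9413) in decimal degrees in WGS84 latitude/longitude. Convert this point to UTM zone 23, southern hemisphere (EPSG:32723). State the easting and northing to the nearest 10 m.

E 610020 m, N 7675750 m

Zone 23 central meridian λ₀ = 6×23 − 183 = -45°; Δλ = +1.0587°.
Transverse Mercator on WGS84 with k₀ = 0.9996 gives E = 610022.607 m, N = 7675750.232 m.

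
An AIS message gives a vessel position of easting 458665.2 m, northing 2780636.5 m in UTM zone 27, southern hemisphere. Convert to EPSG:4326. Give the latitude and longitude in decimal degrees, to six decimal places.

lat -65.095300°, lon -21.879700°

Zone 27S: λ₀ = -21°, k₀ = 0.9996, false easting 500000 m, false northing 10000000 m.
Meridian distance M = (N − FN)/k₀ = -7222252.4 m.
Inverse transverse Mercator on WGS84 gives φ = -65.09530031°, λ = -21.87969967°.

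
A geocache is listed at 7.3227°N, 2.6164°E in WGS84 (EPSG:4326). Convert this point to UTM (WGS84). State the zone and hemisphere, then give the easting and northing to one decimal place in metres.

Longitude 2.6164° lies in the 6° band [0°, 6°), giving zone 31; latitude is north of the equator, so 31N.
Zone 31 central meridian λ₀ = 6×31 − 183 = 3°; Δλ = -0.3836°.
Transverse Mercator on WGS84 with k₀ = 0.9996 gives E = 457660.452 m, N = 809440.545 m.

Zone 31N: E 457660.5 m, N 809440.5 m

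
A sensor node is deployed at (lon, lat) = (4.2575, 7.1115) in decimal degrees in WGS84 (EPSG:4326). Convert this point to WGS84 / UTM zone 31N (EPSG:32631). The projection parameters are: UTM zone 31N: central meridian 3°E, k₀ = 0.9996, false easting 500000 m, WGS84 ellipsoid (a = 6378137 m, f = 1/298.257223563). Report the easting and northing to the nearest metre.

Zone 31 central meridian λ₀ = 6×31 − 183 = 3°; Δλ = +1.2575°.
Transverse Mercator on WGS84 with k₀ = 0.9996 gives E = 638869.817 m, N = 786263.519 m.

E 638870 m, N 786264 m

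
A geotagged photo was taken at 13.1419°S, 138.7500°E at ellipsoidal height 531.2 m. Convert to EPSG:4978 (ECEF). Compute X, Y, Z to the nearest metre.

WGS84: a = 6378137 m, e² = 0.006694380; N(φ) = a/√(1−e²sin²φ) = 6379240.897 m.
X = (N+h)·cosφ·cosλ = -4670944.345 m; Y = (N+h)·cosφ·sinλ = 4096308.251 m; Z = (N(1−e²)+h)·sinφ = -1440817.795 m.

X -4670944 m, Y 4096308 m, Z -1440818 m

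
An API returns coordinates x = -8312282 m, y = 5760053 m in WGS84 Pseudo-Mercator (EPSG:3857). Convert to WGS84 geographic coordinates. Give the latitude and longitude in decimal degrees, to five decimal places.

R = 6378137 m. λ = x/R = -74.67049967°.
φ = 2·arctan(exp(y/R)) − 90° = 2·arctan(2.46722) − 90° = 45.87320211°.

lat 45.87320°, lon -74.67050°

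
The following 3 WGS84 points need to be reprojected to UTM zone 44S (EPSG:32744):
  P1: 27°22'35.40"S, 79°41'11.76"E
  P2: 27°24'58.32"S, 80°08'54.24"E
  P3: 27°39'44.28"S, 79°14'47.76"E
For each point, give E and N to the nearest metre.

P1: E 370121 m, N 6971178 m; P2: E 415820 m, N 6967177 m; P3: E 327051 m, N 6938977 m

UTM zone 44S: λ₀ = 81°, k₀ = 0.9996.
P1 (-27.3765°, 79.6866°) → (370120.943, 6971178.203) m.
P2 (-27.4162°, 80.1484°) → (415819.830, 6967177.343) m.
P3 (-27.6623°, 79.2466°) → (327051.360, 6938976.635) m.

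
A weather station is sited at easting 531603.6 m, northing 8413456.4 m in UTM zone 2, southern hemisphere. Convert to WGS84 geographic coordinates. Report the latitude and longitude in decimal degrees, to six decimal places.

Zone 2S: λ₀ = -171°, k₀ = 0.9996, false easting 500000 m, false northing 10000000 m.
Meridian distance M = (N − FN)/k₀ = -1587178.5 m.
Inverse transverse Mercator on WGS84 gives φ = -14.35079959°, λ = -170.70690014°.

lat -14.350800°, lon -170.706900°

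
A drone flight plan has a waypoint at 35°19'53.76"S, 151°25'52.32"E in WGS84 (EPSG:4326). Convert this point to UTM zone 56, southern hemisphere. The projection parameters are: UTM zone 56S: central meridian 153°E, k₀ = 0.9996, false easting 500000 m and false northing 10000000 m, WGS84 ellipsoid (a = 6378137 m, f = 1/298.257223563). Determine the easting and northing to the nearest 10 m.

Zone 56 central meridian λ₀ = 6×56 − 183 = 153°; Δλ = -1.5688°.
Transverse Mercator on WGS84 with k₀ = 0.9996 gives E = 357418.374 m, N = 6089053.729 m.

E 357420 m, N 6089050 m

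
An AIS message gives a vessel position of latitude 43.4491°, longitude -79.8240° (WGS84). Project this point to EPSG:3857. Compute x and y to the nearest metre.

x -8885967 m, y 5380581 m

Web Mercator is spherical with R = a = 6378137 m.
x = R·λ = 6378137 × -1.393191622 = -8885967.033 m.
y = R·ln tan(π/4 + φ/2) = 6378137 × 0.843597621 = 5380581.200 m.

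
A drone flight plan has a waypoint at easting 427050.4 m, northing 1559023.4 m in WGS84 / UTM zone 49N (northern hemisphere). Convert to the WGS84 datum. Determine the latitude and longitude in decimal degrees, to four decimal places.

lat 14.1012°, lon 110.3242°

Zone 49N: λ₀ = 111°, k₀ = 0.9996, false easting 500000 m.
Meridian distance M = (N − FN)/k₀ = 1559647.3 m.
Inverse transverse Mercator on WGS84 gives φ = 14.10120008°, λ = 110.32420018°.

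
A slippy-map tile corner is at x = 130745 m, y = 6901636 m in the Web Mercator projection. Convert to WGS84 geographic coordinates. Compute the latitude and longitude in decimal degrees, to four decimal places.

R = 6378137 m. λ = x/R = 1.17450232°.
φ = 2·arctan(exp(y/R)) − 90° = 2·arctan(2.95080) − 90° = 52.55789766°.

lat 52.5579°, lon 1.1745°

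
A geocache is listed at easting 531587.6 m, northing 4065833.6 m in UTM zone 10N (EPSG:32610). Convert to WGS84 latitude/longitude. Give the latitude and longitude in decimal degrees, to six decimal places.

lat 36.737700°, lon -122.646200°

Zone 10N: λ₀ = -123°, k₀ = 0.9996, false easting 500000 m.
Meridian distance M = (N − FN)/k₀ = 4067460.6 m.
Inverse transverse Mercator on WGS84 gives φ = 36.73770037°, λ = -122.64619991°.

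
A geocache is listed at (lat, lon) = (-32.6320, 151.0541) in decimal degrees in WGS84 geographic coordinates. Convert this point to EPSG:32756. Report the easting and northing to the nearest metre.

E 317456 m, N 6387836 m

Zone 56 central meridian λ₀ = 6×56 − 183 = 153°; Δλ = -1.9459°.
Transverse Mercator on WGS84 with k₀ = 0.9996 gives E = 317456.467 m, N = 6387836.434 m.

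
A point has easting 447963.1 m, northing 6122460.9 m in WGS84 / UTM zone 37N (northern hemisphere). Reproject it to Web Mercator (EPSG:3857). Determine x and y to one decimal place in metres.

x 4250345.2 m, y 7409737.3 m

Unproject from UTM 37N (λ₀ = 39°) → φ = 55.24590025°, λ = 38.18150047°.
Web Mercator (R = 6378137 m): x = 4250345.190 m, y = 7409737.343 m.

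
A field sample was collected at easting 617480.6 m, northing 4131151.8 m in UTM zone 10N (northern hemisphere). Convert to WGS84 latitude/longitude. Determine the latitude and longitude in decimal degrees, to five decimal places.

Zone 10N: λ₀ = -123°, k₀ = 0.9996, false easting 500000 m.
Meridian distance M = (N − FN)/k₀ = 4132804.9 m.
Inverse transverse Mercator on WGS84 gives φ = 37.31960012°, λ = -121.67409966°.

lat 37.31960°, lon -121.67410°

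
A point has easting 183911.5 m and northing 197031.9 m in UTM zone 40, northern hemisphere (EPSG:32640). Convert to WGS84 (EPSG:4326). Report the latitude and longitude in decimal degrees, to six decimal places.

Zone 40N: λ₀ = 57°, k₀ = 0.9996, false easting 500000 m.
Meridian distance M = (N − FN)/k₀ = 197110.7 m.
Inverse transverse Mercator on WGS84 gives φ = 1.78039965°, λ = 54.15919989°.

lat 1.780400°, lon 54.159200°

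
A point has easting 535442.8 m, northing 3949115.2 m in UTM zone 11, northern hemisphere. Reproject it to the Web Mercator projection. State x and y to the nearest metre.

x -12980777 m, y 4257405 m

Unproject from UTM 11N (λ₀ = -117°) → φ = 35.68529989°, λ = -116.60830005°.
Web Mercator (R = 6378137 m): x = -12980776.584 m, y = 4257405.077 m.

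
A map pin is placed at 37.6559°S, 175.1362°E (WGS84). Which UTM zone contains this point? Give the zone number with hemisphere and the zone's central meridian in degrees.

Zone 60S, central meridian 177°

UTM zone = ⌊(λ + 180)/6⌋ + 1; 175.1362° ∈ [174°, 180°) → zone 60.
Hemisphere: S (φ < 0).
Central meridian λ₀ = 6×60 − 183 = 177°.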